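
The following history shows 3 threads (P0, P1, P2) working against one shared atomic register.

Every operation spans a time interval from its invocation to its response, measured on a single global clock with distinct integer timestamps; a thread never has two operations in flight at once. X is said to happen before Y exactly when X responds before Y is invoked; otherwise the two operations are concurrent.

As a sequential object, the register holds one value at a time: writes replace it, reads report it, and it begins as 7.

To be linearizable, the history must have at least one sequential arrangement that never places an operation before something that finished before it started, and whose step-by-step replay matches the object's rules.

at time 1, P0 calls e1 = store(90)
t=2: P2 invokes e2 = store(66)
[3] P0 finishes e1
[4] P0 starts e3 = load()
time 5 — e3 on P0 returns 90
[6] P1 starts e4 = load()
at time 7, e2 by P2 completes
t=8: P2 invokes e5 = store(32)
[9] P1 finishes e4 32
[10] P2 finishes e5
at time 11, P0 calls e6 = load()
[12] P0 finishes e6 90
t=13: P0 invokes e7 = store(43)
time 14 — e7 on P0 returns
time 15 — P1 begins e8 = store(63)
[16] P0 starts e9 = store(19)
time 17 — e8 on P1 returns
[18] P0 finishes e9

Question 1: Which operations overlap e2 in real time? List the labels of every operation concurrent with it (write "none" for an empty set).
Answer: e1, e3, e4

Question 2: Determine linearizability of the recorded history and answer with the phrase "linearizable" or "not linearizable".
already the first 12 events (up to e6's response at time 12) admit no linearization; the first 11 still do
no legal order exists: 7 real-time-consistent candidates over 6 completed atomic register operations, all rejected
e.g. e1, e2, e3, e4, e5, e6: illegal at step 3, since e3 load() → 90 cannot apply there
e.g. e1, e2, e3, e5, e4, e6: illegal at step 3, since e3 load() → 90 cannot apply there

not linearizable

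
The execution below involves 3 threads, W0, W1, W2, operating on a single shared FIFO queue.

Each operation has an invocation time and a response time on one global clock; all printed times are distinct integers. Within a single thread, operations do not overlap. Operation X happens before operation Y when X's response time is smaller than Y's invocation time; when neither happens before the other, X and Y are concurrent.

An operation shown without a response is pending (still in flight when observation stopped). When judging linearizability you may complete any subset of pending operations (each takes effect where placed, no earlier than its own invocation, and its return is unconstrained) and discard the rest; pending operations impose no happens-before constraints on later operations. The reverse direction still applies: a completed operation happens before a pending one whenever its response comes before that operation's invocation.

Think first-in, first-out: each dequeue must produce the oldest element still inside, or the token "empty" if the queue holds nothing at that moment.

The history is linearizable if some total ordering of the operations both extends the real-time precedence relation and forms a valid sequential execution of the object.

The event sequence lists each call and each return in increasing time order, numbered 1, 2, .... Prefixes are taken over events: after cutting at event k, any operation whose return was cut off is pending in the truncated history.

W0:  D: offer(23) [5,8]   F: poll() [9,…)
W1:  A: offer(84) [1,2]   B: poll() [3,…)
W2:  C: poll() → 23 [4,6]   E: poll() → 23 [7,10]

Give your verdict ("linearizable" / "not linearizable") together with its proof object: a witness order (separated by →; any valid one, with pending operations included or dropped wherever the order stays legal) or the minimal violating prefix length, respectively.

prefix check: 1..9 passes, 1..10 fails once E's time-10 response joins
3 orders of the 4 completed FIFO queue ops respect real time; none is legal
include/drop combinations of the 2 pending operations (B, F) were all tried; none helps
take A, C, D, E (pending dropped): step 2 already fails, because C poll() → 23 cannot occur there
take A, C, E, D (pending dropped): step 2 already fails, because C poll() → 23 cannot occur there

not linearizable — minimal violating prefix: 10 events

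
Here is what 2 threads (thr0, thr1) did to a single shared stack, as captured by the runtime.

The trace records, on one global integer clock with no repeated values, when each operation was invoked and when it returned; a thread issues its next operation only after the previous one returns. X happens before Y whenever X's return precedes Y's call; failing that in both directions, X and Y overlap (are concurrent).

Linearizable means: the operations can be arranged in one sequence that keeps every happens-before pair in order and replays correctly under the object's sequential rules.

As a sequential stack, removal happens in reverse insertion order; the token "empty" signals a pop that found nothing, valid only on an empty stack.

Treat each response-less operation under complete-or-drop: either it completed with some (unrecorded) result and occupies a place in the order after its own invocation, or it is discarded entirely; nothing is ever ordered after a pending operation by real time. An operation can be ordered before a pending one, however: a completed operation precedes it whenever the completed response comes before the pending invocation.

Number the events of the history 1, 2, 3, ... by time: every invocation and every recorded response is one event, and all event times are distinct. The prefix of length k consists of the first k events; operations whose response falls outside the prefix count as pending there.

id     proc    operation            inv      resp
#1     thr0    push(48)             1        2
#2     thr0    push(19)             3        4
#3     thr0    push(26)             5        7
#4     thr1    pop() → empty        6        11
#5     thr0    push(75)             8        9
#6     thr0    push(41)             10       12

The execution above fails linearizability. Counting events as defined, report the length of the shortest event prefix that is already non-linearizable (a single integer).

11

events 1..10 are linearizable; a witness order is #1, #2, #3, #4, #5:
1. #1 push(48), leaving stack <48>
2. #2 push(19), leaving stack <48,19>
3. #3 push(26), leaving stack <48,19,26>
4. #4 pop() (pending, included), leaving stack <48,19>
5. #5 push(75), leaving stack <48,19,75>
with event 11 included (#4 responding at time 11), all real-time-consistent orders fail
no escape via the 1 pending operation (#6): every completion choice fails
e.g. #1, #2, #3, #4, #5 (pending dropped): illegal at step 4, since #4 pop() → empty cannot apply there
e.g. #1, #2, #3, #5, #4 (pending dropped): illegal at step 5, since #4 pop() → empty cannot apply there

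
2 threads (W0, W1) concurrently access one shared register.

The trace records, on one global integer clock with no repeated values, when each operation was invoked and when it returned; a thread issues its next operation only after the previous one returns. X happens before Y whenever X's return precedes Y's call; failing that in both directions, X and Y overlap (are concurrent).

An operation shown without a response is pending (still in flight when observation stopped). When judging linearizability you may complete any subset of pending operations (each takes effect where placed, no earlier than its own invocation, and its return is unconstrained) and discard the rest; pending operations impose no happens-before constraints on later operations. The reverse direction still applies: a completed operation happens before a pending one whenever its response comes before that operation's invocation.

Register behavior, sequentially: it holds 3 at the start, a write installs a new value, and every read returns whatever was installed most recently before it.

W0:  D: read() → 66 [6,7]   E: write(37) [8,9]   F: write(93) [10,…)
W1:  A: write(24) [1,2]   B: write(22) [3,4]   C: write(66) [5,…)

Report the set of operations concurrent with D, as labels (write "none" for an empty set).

C

concurrent with D ([6,7]): every op whose interval crosses 6..7
A [1,2]: before
B [3,4]: before
C [5,…): concurrent
E [8,9]: after
F [10,…): after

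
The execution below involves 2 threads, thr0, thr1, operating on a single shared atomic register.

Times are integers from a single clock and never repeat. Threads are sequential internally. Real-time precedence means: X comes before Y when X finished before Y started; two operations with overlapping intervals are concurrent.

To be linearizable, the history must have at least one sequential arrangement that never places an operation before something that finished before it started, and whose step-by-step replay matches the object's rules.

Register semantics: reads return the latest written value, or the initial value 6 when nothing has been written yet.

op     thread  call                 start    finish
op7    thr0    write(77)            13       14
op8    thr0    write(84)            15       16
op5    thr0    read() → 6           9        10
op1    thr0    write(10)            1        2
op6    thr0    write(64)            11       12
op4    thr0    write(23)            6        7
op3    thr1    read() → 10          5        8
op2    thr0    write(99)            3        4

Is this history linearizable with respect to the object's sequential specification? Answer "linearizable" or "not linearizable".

already the first 8 events (up to op3's response at time 8) admit no linearization; the first 7 still do
4 completed operations, 2 real-time-consistent orders — every atomic register replay fails
for example op1, op2, op3, op4 fails at step 3: op3 read() → 10 is not legal there
for example op1, op2, op4, op3 fails at step 4: op3 read() → 10 is not legal there

not linearizable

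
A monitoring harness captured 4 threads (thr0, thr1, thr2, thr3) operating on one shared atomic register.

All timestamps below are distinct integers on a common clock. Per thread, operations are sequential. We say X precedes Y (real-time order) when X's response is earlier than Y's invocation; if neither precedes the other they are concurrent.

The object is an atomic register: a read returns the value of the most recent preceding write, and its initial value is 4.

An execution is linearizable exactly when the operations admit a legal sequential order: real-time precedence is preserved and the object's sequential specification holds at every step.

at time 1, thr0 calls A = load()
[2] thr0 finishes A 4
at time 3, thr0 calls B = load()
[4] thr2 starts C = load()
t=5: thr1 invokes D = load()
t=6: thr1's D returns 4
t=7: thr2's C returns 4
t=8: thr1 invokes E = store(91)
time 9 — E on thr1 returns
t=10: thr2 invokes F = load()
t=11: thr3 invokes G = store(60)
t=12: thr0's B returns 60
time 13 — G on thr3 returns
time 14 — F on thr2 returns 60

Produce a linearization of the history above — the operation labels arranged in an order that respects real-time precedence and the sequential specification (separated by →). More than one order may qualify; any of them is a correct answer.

step 1: A load() → 4 — value 4
step 2: C load() → 4 — value 4
step 3: D load() → 4 — value 4
step 4: E store(91) — value 91
step 5: G store(60) — value 60
step 6: B load() → 60 — value 60
step 7: F load() → 60 — value 60

A → C → D → E → G → B → F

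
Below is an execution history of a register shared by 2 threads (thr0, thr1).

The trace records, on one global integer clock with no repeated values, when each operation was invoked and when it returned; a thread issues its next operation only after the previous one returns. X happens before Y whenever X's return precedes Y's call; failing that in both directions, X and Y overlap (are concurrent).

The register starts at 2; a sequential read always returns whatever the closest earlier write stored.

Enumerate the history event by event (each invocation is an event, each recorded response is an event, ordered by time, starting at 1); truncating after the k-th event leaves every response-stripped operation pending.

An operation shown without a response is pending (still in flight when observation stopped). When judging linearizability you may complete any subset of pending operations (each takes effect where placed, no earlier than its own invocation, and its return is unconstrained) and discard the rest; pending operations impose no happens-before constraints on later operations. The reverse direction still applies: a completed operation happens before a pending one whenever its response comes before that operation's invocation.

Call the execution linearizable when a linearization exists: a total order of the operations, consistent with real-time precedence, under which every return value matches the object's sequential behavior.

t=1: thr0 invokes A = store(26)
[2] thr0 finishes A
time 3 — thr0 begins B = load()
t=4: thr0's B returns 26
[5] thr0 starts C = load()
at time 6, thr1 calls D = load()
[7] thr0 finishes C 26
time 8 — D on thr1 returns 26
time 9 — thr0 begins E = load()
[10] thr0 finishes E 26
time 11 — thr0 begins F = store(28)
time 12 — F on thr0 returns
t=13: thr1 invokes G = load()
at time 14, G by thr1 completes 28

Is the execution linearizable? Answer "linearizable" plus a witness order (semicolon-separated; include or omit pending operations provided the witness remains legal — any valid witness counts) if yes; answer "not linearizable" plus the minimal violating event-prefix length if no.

linearizable — witness: A; B; C; D; E; F; G

after step 1 (A store(26)): value 26
after step 2 (B load() → 26): value 26
after step 3 (C load() → 26): value 26
after step 4 (D load() → 26): value 26
after step 5 (E load() → 26): value 26
after step 6 (F store(28)): value 28
after step 7 (G load() → 28): value 28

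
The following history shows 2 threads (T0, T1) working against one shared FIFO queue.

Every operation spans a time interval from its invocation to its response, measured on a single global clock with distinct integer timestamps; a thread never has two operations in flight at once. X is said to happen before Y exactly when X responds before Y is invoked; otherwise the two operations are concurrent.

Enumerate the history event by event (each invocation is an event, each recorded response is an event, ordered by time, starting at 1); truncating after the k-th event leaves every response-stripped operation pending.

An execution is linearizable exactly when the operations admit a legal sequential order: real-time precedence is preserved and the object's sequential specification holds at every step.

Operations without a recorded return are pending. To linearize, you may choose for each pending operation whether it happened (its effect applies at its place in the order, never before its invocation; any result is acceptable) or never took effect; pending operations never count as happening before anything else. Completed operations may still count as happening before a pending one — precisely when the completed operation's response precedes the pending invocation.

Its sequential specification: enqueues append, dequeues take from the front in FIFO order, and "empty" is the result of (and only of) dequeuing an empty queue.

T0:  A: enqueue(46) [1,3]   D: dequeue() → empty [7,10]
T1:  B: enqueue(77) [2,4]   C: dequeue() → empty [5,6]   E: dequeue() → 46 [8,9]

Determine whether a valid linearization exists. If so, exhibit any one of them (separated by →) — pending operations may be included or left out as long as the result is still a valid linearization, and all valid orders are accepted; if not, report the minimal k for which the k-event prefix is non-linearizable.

not linearizable — minimal violating prefix: 6 events

cut after 5 events: linearizable; cut after 6 events (C responds, time 6): not linearizable
2 orders of the 3 completed FIFO queue ops respect real time; none is legal
sample order A, B, C stalls at step 3 — C dequeue() → empty has no legal effect
sample order B, A, C stalls at step 3 — C dequeue() → empty has no legal effect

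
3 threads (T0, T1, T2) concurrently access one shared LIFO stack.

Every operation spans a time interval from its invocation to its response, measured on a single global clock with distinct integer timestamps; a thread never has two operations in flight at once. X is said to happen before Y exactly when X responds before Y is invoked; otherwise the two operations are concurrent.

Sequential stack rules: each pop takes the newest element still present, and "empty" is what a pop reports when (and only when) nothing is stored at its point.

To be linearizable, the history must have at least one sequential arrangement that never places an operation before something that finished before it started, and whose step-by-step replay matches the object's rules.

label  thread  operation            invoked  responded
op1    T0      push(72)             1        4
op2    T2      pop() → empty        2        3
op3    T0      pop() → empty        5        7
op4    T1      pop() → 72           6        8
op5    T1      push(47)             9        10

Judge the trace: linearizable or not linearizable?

one valid linearization: op2, op1, op4, op3, op5
1. op2 pop() → empty, leaving stack <>
2. op1 push(72), leaving stack <72>
3. op4 pop() → 72, leaving stack <>
4. op3 pop() → empty, leaving stack <>
5. op5 push(47), leaving stack <47>

linearizable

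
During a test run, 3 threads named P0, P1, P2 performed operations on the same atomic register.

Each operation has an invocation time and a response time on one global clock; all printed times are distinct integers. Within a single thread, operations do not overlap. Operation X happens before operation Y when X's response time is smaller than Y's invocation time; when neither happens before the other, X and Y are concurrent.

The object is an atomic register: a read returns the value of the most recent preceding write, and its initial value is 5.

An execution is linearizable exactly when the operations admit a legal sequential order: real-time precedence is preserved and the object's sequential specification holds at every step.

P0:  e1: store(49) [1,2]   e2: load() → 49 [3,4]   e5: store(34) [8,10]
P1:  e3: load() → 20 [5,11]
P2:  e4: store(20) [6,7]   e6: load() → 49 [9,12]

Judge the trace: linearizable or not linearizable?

not linearizable

the violation lands at event 12, e6's response at time 12: events 1..11 linearize, events 1..12 do not
6 completed operations, 8 real-time-consistent orders — every atomic register replay fails
sample order e1, e2, e3, e4, e5, e6 stalls at step 3 — e3 load() → 20 has no legal effect
sample order e1, e2, e3, e4, e6, e5 stalls at step 3 — e3 load() → 20 has no legal effect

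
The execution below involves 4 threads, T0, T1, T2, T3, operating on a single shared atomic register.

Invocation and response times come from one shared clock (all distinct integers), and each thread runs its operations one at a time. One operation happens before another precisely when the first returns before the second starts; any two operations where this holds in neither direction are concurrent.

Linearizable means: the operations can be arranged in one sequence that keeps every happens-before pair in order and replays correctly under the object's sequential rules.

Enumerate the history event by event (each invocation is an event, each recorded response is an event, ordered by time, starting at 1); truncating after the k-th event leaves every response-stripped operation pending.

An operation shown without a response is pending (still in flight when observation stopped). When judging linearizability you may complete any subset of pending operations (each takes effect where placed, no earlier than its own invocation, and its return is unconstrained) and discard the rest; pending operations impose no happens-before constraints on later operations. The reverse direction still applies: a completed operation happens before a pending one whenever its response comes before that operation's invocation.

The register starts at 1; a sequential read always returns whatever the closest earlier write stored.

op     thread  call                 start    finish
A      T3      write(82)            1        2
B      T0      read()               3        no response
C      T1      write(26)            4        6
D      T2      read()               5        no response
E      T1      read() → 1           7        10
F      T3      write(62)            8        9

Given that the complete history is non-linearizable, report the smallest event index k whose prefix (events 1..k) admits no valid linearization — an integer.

one valid order for events 1..9 is A, B, C, D, E, F:
1. A write(82), leaving value 82
2. B read() (pending, included), leaving value 82
3. C write(26), leaving value 26
4. D read() (pending, included), leaving value 26
5. E read() (pending, included), leaving value 26
6. F write(62), leaving value 62
event 10 — E's response, time 10 — after it, nothing linearizes
no completion choice of the 2 pending operations (B, D) rescues it — every subset was tried
e.g. A, C, E, F (pending dropped): illegal at step 3, since E read() → 1 cannot apply there
e.g. A, C, F, E (pending dropped): illegal at step 4, since E read() → 1 cannot apply there

10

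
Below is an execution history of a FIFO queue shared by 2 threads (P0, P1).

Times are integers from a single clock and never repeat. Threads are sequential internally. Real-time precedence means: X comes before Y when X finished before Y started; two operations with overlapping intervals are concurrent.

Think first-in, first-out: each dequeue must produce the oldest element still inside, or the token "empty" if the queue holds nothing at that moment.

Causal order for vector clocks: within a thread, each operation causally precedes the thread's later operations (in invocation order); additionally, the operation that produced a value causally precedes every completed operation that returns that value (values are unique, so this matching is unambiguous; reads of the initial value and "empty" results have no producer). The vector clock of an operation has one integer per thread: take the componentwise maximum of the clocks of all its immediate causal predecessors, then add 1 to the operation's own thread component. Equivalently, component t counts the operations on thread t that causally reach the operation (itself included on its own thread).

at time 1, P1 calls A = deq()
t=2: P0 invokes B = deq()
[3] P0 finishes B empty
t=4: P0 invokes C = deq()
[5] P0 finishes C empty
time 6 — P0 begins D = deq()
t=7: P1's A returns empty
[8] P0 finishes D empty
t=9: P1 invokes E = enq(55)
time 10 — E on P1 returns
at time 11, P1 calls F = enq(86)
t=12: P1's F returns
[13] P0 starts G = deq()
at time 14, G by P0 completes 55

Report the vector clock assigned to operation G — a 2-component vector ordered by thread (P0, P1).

invoked at 1, A has no predecessors; its own P1 bump gives (0, 1)
invoked at 2, B has no predecessors; its own P0 bump gives (1, 0)
E (invocation 9): componentwise max over VC(A)=(0, 1), +1 at P1, giving (0, 2)
C (invocation 4): componentwise max over VC(B)=(1, 0), +1 at P0, giving (2, 0)
F (invocation 11): componentwise max over VC(E)=(0, 2), +1 at P1, giving (0, 3)
D (invocation 6): componentwise max over VC(C)=(2, 0), +1 at P0, giving (3, 0)
G (invocation 13): componentwise max over VC(D)=(3, 0), VC(E)=(0, 2), +1 at P0, giving (4, 2)
target: VC(G) = (4, 2)

(4, 2)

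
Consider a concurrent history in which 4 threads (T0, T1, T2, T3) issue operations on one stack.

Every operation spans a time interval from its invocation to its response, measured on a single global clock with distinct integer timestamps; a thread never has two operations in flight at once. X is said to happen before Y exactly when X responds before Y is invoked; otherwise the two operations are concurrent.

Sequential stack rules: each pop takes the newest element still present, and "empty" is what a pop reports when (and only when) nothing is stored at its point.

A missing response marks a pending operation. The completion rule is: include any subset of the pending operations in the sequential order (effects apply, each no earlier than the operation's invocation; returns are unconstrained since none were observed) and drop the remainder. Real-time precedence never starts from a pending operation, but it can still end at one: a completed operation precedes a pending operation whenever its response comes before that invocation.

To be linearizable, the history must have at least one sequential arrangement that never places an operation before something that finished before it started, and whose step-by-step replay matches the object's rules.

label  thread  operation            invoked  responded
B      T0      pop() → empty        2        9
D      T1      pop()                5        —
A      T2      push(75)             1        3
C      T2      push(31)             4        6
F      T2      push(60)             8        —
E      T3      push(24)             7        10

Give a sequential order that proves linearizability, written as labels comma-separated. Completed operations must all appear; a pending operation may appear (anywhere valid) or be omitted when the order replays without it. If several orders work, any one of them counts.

A, D, B, C, E

1. A push(75), leaving stack <75>
2. D pop() (pending, included), leaving stack <>
3. B pop() → empty, leaving stack <>
4. C push(31), leaving stack <31>
5. E push(24), leaving stack <31,24>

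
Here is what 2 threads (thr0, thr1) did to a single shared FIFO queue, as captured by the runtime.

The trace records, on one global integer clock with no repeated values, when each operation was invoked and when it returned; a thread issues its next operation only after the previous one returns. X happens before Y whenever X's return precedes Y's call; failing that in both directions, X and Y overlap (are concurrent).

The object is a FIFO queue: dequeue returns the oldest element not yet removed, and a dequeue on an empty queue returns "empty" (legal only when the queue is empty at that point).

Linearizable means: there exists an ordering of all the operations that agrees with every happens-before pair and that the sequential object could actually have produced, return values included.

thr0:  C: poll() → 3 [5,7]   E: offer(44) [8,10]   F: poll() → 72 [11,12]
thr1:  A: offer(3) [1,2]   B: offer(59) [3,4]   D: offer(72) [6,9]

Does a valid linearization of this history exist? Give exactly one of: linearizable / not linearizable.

not linearizable

already the first 12 events (up to F's response at time 12) admit no linearization; the first 11 still do
no legal order exists: 3 real-time-consistent candidates over 6 completed FIFO queue operations, all rejected
one such order, A, B, C, D, E, F, breaks at step 6 where F poll() → 72 is illegal
one such order, A, B, C, E, D, F, breaks at step 6 where F poll() → 72 is illegal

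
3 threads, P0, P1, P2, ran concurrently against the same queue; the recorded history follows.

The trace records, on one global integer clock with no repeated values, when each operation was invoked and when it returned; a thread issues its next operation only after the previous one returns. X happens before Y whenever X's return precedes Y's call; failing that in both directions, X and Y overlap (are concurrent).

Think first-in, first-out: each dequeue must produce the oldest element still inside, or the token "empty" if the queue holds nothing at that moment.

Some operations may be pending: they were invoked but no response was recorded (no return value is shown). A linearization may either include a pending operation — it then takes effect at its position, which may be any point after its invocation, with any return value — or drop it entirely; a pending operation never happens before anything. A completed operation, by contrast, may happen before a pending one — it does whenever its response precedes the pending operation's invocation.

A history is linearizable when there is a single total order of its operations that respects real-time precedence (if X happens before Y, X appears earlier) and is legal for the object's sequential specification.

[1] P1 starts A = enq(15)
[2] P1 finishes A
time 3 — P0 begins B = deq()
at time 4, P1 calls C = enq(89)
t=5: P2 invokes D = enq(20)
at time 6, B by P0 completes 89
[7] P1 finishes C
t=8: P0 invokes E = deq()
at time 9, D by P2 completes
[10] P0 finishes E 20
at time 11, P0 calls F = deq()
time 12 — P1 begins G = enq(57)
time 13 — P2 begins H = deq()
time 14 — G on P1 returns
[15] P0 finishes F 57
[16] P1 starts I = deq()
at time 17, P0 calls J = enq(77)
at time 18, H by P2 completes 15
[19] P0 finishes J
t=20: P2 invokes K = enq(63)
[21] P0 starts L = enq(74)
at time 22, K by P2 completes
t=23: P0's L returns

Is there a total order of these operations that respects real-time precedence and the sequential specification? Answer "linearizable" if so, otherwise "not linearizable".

prefix check: 1..5 passes, 1..6 fails once B's time-6 response joins
a single order respects real time; the 2 completed queue operations fail replay along it
including or dropping the 2 pending operations (C, D) in any combination fails
take A, B (pending dropped): step 2 already fails, because B deq() → 89 cannot occur there

not linearizable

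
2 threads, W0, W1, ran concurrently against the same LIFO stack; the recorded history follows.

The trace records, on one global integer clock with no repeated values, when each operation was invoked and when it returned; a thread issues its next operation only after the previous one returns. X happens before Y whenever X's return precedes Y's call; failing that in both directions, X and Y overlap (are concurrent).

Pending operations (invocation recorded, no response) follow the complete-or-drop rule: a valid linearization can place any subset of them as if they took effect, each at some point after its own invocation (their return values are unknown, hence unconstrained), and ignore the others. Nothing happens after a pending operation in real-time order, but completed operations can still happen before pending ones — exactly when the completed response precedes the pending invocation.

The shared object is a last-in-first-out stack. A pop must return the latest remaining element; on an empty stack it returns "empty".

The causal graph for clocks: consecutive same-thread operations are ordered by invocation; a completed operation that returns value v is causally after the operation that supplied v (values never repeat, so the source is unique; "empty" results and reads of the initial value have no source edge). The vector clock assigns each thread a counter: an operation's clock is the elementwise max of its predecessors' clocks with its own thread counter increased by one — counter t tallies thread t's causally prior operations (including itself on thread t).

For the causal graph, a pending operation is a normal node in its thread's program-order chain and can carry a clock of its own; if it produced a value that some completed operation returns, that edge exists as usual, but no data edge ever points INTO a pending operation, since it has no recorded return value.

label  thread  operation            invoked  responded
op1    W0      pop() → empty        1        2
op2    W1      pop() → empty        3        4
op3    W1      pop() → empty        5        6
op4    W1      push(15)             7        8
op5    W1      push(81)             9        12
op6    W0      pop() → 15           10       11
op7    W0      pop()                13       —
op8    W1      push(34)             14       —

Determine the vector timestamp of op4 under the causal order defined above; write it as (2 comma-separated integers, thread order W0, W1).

(0, 3)

no predecessors for op2 (invoked 3): W1 increments from zero → (0, 1)
no predecessors for op1 (invoked 1): W0 increments from zero → (1, 0)
op3 (invocation 5): componentwise max over VC(op2)=(0, 1), +1 at W1, giving (0, 2)
op4 (invocation 7): componentwise max over VC(op3)=(0, 2), +1 at W1, giving (0, 3)
op5 (invocation 9): componentwise max over VC(op4)=(0, 3), +1 at W1, giving (0, 4)
op8 (invocation 14): componentwise max over VC(op5)=(0, 4), +1 at W1, giving (0, 5)
op6 (invocation 10): componentwise max over VC(op1)=(1, 0), VC(op4)=(0, 3), +1 at W0, giving (2, 3)
op7 (invocation 13): componentwise max over VC(op6)=(2, 3), +1 at W0, giving (3, 3)
target: VC(op4) = (0, 3)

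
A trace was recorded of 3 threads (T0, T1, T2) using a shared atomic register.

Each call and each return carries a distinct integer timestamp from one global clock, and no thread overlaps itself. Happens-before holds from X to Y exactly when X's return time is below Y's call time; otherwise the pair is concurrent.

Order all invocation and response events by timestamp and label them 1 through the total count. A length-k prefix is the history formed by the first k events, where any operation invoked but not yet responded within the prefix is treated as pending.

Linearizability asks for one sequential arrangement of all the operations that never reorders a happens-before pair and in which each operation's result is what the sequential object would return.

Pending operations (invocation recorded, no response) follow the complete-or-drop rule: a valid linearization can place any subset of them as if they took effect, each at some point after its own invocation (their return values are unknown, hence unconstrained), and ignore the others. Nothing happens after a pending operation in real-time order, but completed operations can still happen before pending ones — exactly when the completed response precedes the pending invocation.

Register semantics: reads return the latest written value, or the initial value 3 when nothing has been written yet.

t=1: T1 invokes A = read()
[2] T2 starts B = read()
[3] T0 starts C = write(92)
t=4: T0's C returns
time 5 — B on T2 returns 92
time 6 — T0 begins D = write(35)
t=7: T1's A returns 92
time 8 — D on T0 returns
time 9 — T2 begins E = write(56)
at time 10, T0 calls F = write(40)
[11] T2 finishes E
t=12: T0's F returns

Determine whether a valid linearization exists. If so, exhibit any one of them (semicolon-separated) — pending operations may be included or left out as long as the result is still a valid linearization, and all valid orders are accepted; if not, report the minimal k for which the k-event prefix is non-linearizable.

linearizable — witness: C; A; B; D; E; F

1. C write(92), leaving value 92
2. A read() → 92, leaving value 92
3. B read() → 92, leaving value 92
4. D write(35), leaving value 35
5. E write(56), leaving value 56
6. F write(40), leaving value 40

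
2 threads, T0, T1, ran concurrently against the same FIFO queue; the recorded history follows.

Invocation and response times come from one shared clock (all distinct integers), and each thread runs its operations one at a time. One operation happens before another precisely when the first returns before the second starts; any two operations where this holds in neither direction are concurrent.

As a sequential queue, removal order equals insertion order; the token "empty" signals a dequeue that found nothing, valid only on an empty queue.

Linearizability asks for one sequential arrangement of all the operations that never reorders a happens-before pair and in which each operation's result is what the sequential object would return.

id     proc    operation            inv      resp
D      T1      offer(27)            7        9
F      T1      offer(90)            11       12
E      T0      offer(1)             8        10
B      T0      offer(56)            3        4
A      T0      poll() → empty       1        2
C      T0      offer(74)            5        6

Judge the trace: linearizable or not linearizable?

witness order: A, B, C, D, E, F
step 1: A poll() → empty — queue <>
step 2: B offer(56) — queue <56>
step 3: C offer(74) — queue <56,74>
step 4: D offer(27) — queue <56,74,27>
step 5: E offer(1) — queue <56,74,27,1>
step 6: F offer(90) — queue <56,74,27,1,90>

linearizable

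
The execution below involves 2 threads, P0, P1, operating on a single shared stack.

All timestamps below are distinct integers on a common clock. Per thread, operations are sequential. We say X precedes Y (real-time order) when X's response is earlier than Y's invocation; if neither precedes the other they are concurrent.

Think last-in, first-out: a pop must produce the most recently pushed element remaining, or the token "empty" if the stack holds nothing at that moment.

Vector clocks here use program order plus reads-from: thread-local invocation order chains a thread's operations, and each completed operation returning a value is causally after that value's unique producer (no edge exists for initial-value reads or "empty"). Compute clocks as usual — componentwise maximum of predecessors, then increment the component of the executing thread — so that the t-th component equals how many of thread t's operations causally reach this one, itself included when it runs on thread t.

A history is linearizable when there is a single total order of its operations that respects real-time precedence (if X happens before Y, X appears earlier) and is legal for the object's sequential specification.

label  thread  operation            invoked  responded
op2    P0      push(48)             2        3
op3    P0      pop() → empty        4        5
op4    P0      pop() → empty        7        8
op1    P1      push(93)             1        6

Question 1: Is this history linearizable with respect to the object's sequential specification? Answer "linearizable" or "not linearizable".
not linearizable

events 1..4 are fine; event 5 — the response of op3 at time 5 — makes the prefix non-linearizable
a single order respects real time; the 2 completed stack operations fail replay along it
no escape via the 1 pending operation (op1): every completion choice fails
for example op2, op3 (pending dropped) fails at step 2: op3 pop() → empty is not legal there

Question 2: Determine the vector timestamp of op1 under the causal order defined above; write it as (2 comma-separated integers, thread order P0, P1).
(0, 1)

invoked at 1, op1 has no predecessors; its own P1 bump gives (0, 1)
invoked at 2, op2 has no predecessors; its own P0 bump gives (1, 0)
op3 (invocation 4): componentwise max over VC(op2)=(1, 0), +1 at P0, giving (2, 0)
op4 (invocation 7): componentwise max over VC(op3)=(2, 0), +1 at P0, giving (3, 0)
target: VC(op1) = (0, 1)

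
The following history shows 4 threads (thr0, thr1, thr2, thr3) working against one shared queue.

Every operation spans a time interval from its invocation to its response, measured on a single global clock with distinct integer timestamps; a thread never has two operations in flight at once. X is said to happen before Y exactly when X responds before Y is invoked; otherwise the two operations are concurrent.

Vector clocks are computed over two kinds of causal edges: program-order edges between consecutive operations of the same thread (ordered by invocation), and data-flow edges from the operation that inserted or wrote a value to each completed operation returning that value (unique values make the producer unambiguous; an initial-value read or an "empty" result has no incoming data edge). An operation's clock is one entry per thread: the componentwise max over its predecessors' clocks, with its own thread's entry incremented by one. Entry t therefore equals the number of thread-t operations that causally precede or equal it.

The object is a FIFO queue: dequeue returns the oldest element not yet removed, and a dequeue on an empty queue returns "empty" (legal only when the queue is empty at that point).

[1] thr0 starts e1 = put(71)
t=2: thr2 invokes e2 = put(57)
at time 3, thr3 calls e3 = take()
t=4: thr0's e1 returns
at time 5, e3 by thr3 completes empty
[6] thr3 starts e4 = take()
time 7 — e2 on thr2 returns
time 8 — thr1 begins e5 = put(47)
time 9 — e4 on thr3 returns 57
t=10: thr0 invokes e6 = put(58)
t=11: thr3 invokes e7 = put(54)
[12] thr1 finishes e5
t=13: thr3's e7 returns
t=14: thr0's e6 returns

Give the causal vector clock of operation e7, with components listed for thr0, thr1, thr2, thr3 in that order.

(0, 0, 1, 3)

invoked at 3, e3 has no predecessors; its own thr3 bump gives (0, 0, 0, 1)
invoked at 2, e2 has no predecessors; its own thr2 bump gives (0, 0, 1, 0)
invoked at 8, e5 has no predecessors; its own thr1 bump gives (0, 1, 0, 0)
invoked at 1, e1 has no predecessors; its own thr0 bump gives (1, 0, 0, 0)
VC(e6, invoked at 10): max of VC(e1)=(1, 0, 0, 0), then +1 on thread thr0 → (2, 0, 0, 0)
VC(e4, invoked at 6): max of VC(e2)=(0, 0, 1, 0), VC(e3)=(0, 0, 0, 1), then +1 on thread thr3 → (0, 0, 1, 2)
VC(e7, invoked at 11): max of VC(e4)=(0, 0, 1, 2), then +1 on thread thr3 → (0, 0, 1, 3)
target: VC(e7) = (0, 0, 1, 3)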